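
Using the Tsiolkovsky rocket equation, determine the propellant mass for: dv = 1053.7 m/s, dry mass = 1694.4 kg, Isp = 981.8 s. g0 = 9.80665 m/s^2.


ve = Isp * g0 = 981.8 * 9.80665 = 9628.168970 m/s
mass ratio = exp(dv/ve) = exp(1053.7/9628.168970) = 1.11565234
m_prop = m_dry * (mr - 1) = 1694.4 * (1.11565234 - 1)
m_prop = 195.9613 kg

195.9613 kg


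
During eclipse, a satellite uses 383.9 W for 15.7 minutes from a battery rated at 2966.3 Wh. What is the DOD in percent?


E_used = P * t / 60 = 383.9 * 15.7 / 60 = 100.4538 Wh
DOD = E_used / E_total * 100 = 100.4538 / 2966.3 * 100
DOD = 3.3865 %

3.3865 %


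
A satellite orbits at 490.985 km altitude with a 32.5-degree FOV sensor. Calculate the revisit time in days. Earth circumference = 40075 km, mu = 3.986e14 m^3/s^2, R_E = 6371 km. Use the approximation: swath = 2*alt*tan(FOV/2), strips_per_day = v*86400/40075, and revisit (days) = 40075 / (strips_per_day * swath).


swath = 2*490.985*tan(0.283616) = 286.2182 km
v = sqrt(mu/r) = 7621.5581 m/s = 7.6216 km/s
strips/day = v*86400/40075 = 7.6216*86400/40075 = 16.4318
coverage/day = strips * swath = 16.4318 * 286.2182 = 4703.0669 km
revisit = 40075 / 4703.0669 = 8.5210 days

8.5210 days


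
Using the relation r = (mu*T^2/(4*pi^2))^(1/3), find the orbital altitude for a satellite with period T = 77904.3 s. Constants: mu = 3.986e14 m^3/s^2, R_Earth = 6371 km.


T = 77904.3 s
r = (mu*T^2/(4*pi^2))^(1/3) = (3.986e14 * 77904.3^2 / (4*pi^2))^(1/3)
r = 3.9424556e+07 m = 39424.5555 km
alt = r - R_E = 39424.5555 - 6371 = 33053.5555 km

33053.5555 km


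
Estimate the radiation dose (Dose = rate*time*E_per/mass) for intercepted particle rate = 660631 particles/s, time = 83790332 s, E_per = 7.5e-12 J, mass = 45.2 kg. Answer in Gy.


Total energy deposited = rate * time * E_per
  = 660631 * 83790332 * 7.5e-12 = 415.1587 J
Dose = E_total / mass = 415.1587 / 45.2
Dose = 9.1849 Gy

9.1849 Gy


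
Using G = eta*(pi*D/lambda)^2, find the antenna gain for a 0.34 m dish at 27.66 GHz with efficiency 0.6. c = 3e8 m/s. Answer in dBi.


lambda = c/f = 3e8 / 2.766e+10 = 0.01084599 m
G = eta*(pi*D/lambda)^2 = 0.6*(pi*0.34/0.01084599)^2
G = 5819.2990 (linear)
G = 10*log10(5819.2990) = 37.6487 dBi

37.6487 dBi


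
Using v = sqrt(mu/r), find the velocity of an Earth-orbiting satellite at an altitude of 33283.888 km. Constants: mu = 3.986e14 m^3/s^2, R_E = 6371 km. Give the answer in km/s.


r = R_E + alt = 6371.0 + 33283.888 = 39654.8880 km = 3.9654888e+07 m
v = sqrt(mu/r) = sqrt(3.986e14 / 3.9654888e+07) = 3170.4454 m/s = 3.1704 km/s

3.1704 km/s


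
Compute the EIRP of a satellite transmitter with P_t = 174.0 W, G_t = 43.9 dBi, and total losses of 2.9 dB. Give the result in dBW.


Pt = 174.0 W = 22.4055 dBW
EIRP = Pt_dBW + Gt - losses = 22.4055 + 43.9 - 2.9 = 63.4055 dBW

63.4055 dBW


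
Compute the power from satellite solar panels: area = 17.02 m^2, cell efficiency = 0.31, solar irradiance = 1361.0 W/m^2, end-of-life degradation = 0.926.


P = area * eta * S * degradation
P = 17.02 * 0.31 * 1361.0 * 0.926
P = 6649.5210 W

6649.5210 W


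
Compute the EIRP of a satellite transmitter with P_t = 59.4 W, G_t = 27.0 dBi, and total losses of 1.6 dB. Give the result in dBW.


Pt = 59.4 W = 17.7379 dBW
EIRP = Pt_dBW + Gt - losses = 17.7379 + 27.0 - 1.6 = 43.1379 dBW

43.1379 dBW


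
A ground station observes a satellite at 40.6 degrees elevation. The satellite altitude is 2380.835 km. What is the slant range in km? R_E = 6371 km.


h = 2380.835 km, el = 40.6 deg
d = -R_E*sin(el) + sqrt((R_E*sin(el))^2 + 2*R_E*h + h^2)
d = -6371.0000*sin(0.7086037) + sqrt((6371.0000*0.6507742)^2 + 2*6371.0000*2380.835 + 2380.835^2)
d = 3147.4060 km

3147.4060 km


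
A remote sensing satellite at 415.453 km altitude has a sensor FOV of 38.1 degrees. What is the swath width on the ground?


FOV = 38.1 deg = 0.6649704 rad
swath = 2 * alt * tan(FOV/2) = 2 * 415.453 * tan(0.3324852)
swath = 2 * 415.453 * 0.345304
swath = 286.9152 km

286.9152 km


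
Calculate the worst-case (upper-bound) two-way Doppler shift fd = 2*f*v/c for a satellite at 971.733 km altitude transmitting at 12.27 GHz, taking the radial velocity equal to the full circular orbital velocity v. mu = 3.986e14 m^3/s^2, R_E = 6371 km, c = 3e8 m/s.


r = 7.342733e+06 m
v = sqrt(mu/r) = 7367.8331 m/s (worst-case radial velocity)
f = 12.27 GHz = 1.227e+10 Hz
fd = 2*f*v/c = 2*1.227e+10*7367.8331/3.0e+08
fd = 602688.7469 Hz

602688.7469 Hz


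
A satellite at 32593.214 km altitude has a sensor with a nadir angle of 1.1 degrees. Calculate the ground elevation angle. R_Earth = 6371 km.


r = R_E + alt = 38964.2140 km
Law of sines in the satellite / Earth-center / ground-point triangle:
  sin(nadir)/R_E = sin(90 + el)/r  =>  cos(el) = (r/R_E)*sin(nadir)
cos(el) = (38964.2140 / 6371.0000) * sin(1.1 deg) = 0.1174091
el = arccos(0.1174091) = 83.2574 deg
(Earth-central angle = 90 - nadir - el = 5.6426 deg)

83.2574 degrees


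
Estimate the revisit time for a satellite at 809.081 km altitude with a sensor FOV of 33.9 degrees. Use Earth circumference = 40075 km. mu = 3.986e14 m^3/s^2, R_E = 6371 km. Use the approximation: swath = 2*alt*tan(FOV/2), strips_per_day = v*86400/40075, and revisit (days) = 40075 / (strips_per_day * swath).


swath = 2*809.081*tan(0.2958333) = 493.1781 km
v = sqrt(mu/r) = 7450.8183 m/s = 7.4508 km/s
strips/day = v*86400/40075 = 7.4508*86400/40075 = 16.0636
coverage/day = strips * swath = 16.0636 * 493.1781 = 7922.2392 km
revisit = 40075 / 7922.2392 = 5.0585 days

5.0585 days


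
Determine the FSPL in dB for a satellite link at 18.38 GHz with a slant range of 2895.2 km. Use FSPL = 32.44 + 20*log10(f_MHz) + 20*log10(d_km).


f = 18.38 GHz = 18380.0000 MHz
d = 2895.2 km
FSPL = 32.44 + 20*log10(18380.0000) + 20*log10(2895.2)
FSPL = 32.44 + 85.2869 + 69.2336
FSPL = 186.9605 dB

186.9605 dB


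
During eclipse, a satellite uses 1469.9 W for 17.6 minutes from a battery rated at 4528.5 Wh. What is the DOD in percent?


E_used = P * t / 60 = 1469.9 * 17.6 / 60 = 431.1707 Wh
DOD = E_used / E_total * 100 = 431.1707 / 4528.5 * 100
DOD = 9.5213 %

9.5213 %


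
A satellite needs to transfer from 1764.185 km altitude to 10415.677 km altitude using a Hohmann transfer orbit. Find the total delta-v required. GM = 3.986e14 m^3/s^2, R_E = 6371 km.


r1 = 8135.1850 km = 8.135185e+06 m
r2 = 16786.6770 km = 1.6786677e+07 m
dv1 = sqrt(mu/r1)*(sqrt(2*r2/(r1+r2)) - 1) = 1124.6254 m/s
dv2 = sqrt(mu/r2)*(1 - sqrt(2*r1/(r1+r2))) = 935.6204 m/s
total dv = |dv1| + |dv2| = 1124.6254 + 935.6204 = 2060.2458 m/s = 2.0602 km/s

2.0602 km/s


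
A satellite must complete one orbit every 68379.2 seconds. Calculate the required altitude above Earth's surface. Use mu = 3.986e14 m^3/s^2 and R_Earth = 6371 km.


T = 68379.2 s
r = (mu*T^2/(4*pi^2))^(1/3) = (3.986e14 * 68379.2^2 / (4*pi^2))^(1/3)
r = 3.6141696e+07 m = 36141.6961 km
alt = r - R_E = 36141.6961 - 6371 = 29770.6961 km

29770.6961 km


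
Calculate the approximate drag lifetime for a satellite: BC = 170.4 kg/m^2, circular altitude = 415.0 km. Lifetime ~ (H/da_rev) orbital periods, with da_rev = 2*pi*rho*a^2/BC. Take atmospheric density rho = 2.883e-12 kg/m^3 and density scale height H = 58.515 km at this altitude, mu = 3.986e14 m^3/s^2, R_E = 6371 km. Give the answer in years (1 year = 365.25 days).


a = R_E + alt = 6786.0000 km = 6.786e+06 m
da_rev = 2*pi*rho*a^2/BC = 2*pi*2.883e-12*(6.786e+06)^2/170.4 = 4.895337 m per revolution
N = H/da_rev = 58515.0000 m / 4.895337 m = 11953.2108 revolutions
P = 2*pi*sqrt(a^3/mu) = 5563.2939 s
lifetime = N*P = 11953.2108 * 5563.2939 = 6.6499225e+07 s = 769.6670 days
years = 769.6670 / 365.25 = 2.1072 years

2.1072 years


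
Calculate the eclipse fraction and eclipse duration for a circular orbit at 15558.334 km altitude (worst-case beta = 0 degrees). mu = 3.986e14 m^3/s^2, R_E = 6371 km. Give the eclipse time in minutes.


r = 21929.3340 km
T = 538.6394 min
Eclipse fraction = arcsin(R_E/r)/pi = arcsin(6371.0000/21929.3340)/pi
= arcsin(0.2905241)/pi = 0.09382964
Eclipse duration = 0.09382964 * 538.6394 = 50.5403 min

50.5403 minutes


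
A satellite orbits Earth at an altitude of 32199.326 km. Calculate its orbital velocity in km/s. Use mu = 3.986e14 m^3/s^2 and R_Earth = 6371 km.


r = R_E + alt = 6371.0 + 32199.326 = 38570.3260 km = 3.8570326e+07 m
v = sqrt(mu/r) = sqrt(3.986e14 / 3.8570326e+07) = 3214.7114 m/s = 3.2147 km/s

3.2147 km/s


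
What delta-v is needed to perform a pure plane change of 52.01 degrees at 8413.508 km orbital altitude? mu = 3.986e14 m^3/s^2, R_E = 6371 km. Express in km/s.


r = 14784.5080 km = 1.4784508e+07 m
V = sqrt(mu/r) = 5192.3649 m/s
di = 52.01 deg = 0.9077457 rad
dV = 2*V*sin(di/2) = 2*5192.3649*sin(0.4538729)
dV = 4553.1805 m/s = 4.5532 km/s

4.5532 km/s


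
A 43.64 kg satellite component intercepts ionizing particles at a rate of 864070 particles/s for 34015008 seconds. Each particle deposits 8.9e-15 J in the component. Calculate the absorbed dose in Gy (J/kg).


Total energy deposited = rate * time * E_per
  = 864070 * 34015008 * 8.9e-15 = 0.261583 J
Dose = E_total / mass = 0.261583 / 43.64
Dose = 0.005994111 Gy

0.0060 Gy


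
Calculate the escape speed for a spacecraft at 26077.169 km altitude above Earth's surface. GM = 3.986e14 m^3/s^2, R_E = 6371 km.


r = 6371.0 + 26077.169 = 32448.1690 km = 3.2448169e+07 m
v_esc = sqrt(2*mu/r) = sqrt(2*3.986e14 / 3.2448169e+07)
v_esc = 4956.6534 m/s = 4.9567 km/s

4.9567 km/s


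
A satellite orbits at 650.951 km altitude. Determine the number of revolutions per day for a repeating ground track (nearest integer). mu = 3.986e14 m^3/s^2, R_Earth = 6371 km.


r = 7.021951e+06 m
T = 2*pi*sqrt(r^3/mu) = 5855.9575 s = 97.5993 min
revs/day = 1440 / 97.5993 = 14.7542
Rounded: 15 revolutions per day

15 revolutions per day


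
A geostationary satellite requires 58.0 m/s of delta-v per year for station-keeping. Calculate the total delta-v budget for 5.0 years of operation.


dV = rate * years = 58.0 * 5.0
dV = 290.0000 m/s

290.0000 m/s


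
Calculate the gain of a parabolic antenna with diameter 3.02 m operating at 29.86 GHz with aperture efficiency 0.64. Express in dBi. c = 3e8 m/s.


lambda = c/f = 3e8 / 2.986e+10 = 0.01004689 m
G = eta*(pi*D/lambda)^2 = 0.64*(pi*3.02/0.01004689)^2
G = 570730.0015 (linear)
G = 10*log10(570730.0015) = 57.5643 dBi

57.5643 dBi


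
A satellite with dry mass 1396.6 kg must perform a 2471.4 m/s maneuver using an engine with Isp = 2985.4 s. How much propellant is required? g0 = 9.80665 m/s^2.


ve = Isp * g0 = 2985.4 * 9.80665 = 29276.772910 m/s
mass ratio = exp(dv/ve) = exp(2471.4/29276.772910) = 1.08808040
m_prop = m_dry * (mr - 1) = 1396.6 * (1.08808040 - 1)
m_prop = 123.0131 kg

123.0131 kg


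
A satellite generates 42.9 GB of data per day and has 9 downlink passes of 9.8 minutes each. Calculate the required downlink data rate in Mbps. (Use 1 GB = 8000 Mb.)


total contact time = 9 * 9.8 * 60 = 5292.0000 s
data = 42.9 GB = 343200.0000 Mb
rate = 343200.0000 / 5292.0000 = 64.8526 Mbps

64.8526 Mbps


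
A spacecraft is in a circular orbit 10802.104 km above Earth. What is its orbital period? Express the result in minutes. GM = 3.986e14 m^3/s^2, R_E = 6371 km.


r = 17173.1040 km = 1.7173104e+07 m
T = 2*pi*sqrt(r^3/mu) = 2*pi*sqrt(5.0646146e+21 / 3.986e14)
T = 22396.7200 s = 373.2787 min

373.2787 minutes


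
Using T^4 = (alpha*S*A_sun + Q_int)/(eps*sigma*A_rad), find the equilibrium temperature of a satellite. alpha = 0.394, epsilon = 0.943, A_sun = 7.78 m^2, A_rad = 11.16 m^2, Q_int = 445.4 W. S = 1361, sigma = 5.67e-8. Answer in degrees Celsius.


Numerator = alpha*S*A_sun + Q_int = 0.394*1361*7.78 + 445.4 = 4617.3005 W
Denominator = eps*sigma*A_rad = 0.943*5.67e-8*11.16 = 5.96704e-07 W/K^4
T^4 = 7.7380084e+09 K^4
T = 296.5905 K = 23.4405 C

23.4405 degrees Celsius


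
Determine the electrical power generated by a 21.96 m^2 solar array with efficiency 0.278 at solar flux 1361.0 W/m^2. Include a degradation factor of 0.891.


P = area * eta * S * degradation
P = 21.96 * 0.278 * 1361.0 * 0.891
P = 7403.0888 W

7403.0888 W


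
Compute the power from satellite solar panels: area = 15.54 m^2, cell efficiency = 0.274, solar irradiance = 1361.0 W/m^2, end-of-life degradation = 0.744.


P = area * eta * S * degradation
P = 15.54 * 0.274 * 1361.0 * 0.744
P = 4311.5422 W

4311.5422 W


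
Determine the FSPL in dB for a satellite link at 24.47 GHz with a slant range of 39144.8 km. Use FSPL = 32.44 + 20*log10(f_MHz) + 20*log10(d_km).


f = 24.47 GHz = 24470.0000 MHz
d = 39144.8 km
FSPL = 32.44 + 20*log10(24470.0000) + 20*log10(39144.8)
FSPL = 32.44 + 87.7727 + 91.8535
FSPL = 212.0662 dB

212.0662 dB


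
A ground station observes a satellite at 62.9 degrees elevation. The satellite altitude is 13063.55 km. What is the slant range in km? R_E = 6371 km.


h = 13063.55 km, el = 62.9 deg
d = -R_E*sin(el) + sqrt((R_E*sin(el))^2 + 2*R_E*h + h^2)
d = -6371.0000*sin(1.0978) + sqrt((6371.0000*0.8902128)^2 + 2*6371.0000*13063.55 + 13063.55^2)
d = 13545.0753 km

13545.0753 km


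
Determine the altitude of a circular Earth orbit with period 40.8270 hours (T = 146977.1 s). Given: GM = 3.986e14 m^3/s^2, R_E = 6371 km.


T = 146977.1 s
r = (mu*T^2/(4*pi^2))^(1/3) = (3.986e14 * 146977.1^2 / (4*pi^2))^(1/3)
r = 6.0194799e+07 m = 60194.7990 km
alt = r - R_E = 60194.7990 - 6371 = 53823.7990 km

53823.7990 km


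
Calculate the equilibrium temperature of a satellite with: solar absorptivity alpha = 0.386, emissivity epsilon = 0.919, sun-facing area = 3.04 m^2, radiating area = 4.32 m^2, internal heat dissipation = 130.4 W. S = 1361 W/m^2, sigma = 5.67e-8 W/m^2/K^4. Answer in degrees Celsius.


Numerator = alpha*S*A_sun + Q_int = 0.386*1361*3.04 + 130.4 = 1727.4518 W
Denominator = eps*sigma*A_rad = 0.919*5.67e-8*4.32 = 2.2510354e-07 W/K^4
T^4 = 7.6740325e+09 K^4
T = 295.9756 K = 22.8256 C

22.8256 degrees Celsius


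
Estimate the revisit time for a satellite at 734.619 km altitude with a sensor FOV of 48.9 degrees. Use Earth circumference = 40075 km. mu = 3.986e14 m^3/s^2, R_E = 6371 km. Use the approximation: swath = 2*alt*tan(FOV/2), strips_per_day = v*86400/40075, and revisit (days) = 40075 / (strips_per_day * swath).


swath = 2*734.619*tan(0.426733) = 668.0225 km
v = sqrt(mu/r) = 7489.7563 m/s = 7.4898 km/s
strips/day = v*86400/40075 = 7.4898*86400/40075 = 16.1476
coverage/day = strips * swath = 16.1476 * 668.0225 = 10786.9582 km
revisit = 40075 / 10786.9582 = 3.7151 days

3.7151 days


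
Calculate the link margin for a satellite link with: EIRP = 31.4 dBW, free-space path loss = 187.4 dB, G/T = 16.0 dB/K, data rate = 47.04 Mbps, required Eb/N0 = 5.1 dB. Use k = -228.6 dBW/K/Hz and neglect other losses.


C/N0 = EIRP - FSPL + G/T - k = 31.4 - 187.4 + 16.0 - (-228.6)
C/N0 = 88.6000 dB-Hz
R_b = 47.04 Mbps = 4.704e+07 bps -> 10*log10(R_b) = 76.7247 dB-Hz
Eb/N0 = C/N0 - 10*log10(R_b) = 88.6000 - 76.7247 = 11.8753 dB
Margin = Eb/N0 - Eb/N0_req = 11.8753 - 5.1 = 6.7753 dB (link closes)

6.7753 dB


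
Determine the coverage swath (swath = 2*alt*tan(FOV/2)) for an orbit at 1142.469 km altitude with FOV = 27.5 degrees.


FOV = 27.5 deg = 0.4799655 rad
swath = 2 * alt * tan(FOV/2) = 2 * 1142.469 * tan(0.2399828)
swath = 2 * 1142.469 * 0.2446984
swath = 559.1208 km

559.1208 km


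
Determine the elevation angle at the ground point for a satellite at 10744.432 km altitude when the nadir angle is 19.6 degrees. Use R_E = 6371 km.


r = R_E + alt = 17115.4320 km
Law of sines in the satellite / Earth-center / ground-point triangle:
  sin(nadir)/R_E = sin(90 + el)/r  =>  cos(el) = (r/R_E)*sin(nadir)
cos(el) = (17115.4320 / 6371.0000) * sin(19.6 deg) = 0.901177
el = arccos(0.901177) = 25.6868 deg
(Earth-central angle = 90 - nadir - el = 44.7132 deg)

25.6868 degrees


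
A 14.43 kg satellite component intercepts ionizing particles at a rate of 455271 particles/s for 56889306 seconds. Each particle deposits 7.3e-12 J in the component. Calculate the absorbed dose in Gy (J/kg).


Total energy deposited = rate * time * E_per
  = 455271 * 56889306 * 7.3e-12 = 189.0704 J
Dose = E_total / mass = 189.0704 / 14.43
Dose = 13.1026 Gy

13.1026 Gy


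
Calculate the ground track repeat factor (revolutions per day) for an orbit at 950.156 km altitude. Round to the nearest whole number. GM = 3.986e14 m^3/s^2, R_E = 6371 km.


r = 7.321156e+06 m
T = 2*pi*sqrt(r^3/mu) = 6234.1997 s = 103.9033 min
revs/day = 1440 / 103.9033 = 13.8590
Rounded: 14 revolutions per day

14 revolutions per day


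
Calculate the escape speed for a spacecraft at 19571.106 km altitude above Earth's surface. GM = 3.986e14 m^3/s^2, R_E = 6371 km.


r = 6371.0 + 19571.106 = 25942.1060 km = 2.5942106e+07 m
v_esc = sqrt(2*mu/r) = sqrt(2*3.986e14 / 2.5942106e+07)
v_esc = 5543.4614 m/s = 5.5435 km/s

5.5435 km/s


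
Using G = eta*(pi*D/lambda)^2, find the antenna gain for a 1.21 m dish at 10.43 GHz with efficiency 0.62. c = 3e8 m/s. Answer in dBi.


lambda = c/f = 3e8 / 1.043e+10 = 0.02876318 m
G = eta*(pi*D/lambda)^2 = 0.62*(pi*1.21/0.02876318)^2
G = 10828.9982 (linear)
G = 10*log10(10828.9982) = 40.3459 dBi

40.3459 dBi


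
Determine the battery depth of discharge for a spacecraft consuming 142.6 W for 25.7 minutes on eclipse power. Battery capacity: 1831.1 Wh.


E_used = P * t / 60 = 142.6 * 25.7 / 60 = 61.0803 Wh
DOD = E_used / E_total * 100 = 61.0803 / 1831.1 * 100
DOD = 3.3357 %

3.3357 %


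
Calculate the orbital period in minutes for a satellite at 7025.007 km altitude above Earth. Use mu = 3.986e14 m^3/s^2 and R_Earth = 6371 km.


r = 13396.0070 km = 1.3396007e+07 m
T = 2*pi*sqrt(r^3/mu) = 2*pi*sqrt(2.4039537e+21 / 3.986e14)
T = 15430.2964 s = 257.1716 min

257.1716 minutes


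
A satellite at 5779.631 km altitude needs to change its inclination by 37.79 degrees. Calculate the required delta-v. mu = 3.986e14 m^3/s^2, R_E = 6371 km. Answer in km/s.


r = 12150.6310 km = 1.2150631e+07 m
V = sqrt(mu/r) = 5727.5545 m/s
di = 37.79 deg = 0.6595599 rad
dV = 2*V*sin(di/2) = 2*5727.5545*sin(0.32978)
dV = 3709.5636 m/s = 3.7096 km/s

3.7096 km/s


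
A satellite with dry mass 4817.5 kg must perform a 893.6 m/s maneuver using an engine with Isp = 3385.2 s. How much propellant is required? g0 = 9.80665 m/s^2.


ve = Isp * g0 = 3385.2 * 9.80665 = 33197.471580 m/s
mass ratio = exp(dv/ve) = exp(893.6/33197.471580) = 1.02728327
m_prop = m_dry * (mr - 1) = 4817.5 * (1.02728327 - 1)
m_prop = 131.4371 kg

131.4371 kg


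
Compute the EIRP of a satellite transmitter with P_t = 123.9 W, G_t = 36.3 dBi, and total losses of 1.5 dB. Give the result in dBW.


Pt = 123.9 W = 20.9307 dBW
EIRP = Pt_dBW + Gt - losses = 20.9307 + 36.3 - 1.5 = 55.7307 dBW

55.7307 dBW


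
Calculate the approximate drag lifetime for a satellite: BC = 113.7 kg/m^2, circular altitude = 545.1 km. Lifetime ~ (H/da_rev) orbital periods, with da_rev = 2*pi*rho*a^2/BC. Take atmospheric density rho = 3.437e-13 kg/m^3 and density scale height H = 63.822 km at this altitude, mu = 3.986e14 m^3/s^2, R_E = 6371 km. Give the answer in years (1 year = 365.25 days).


a = R_E + alt = 6916.1000 km = 6.9161e+06 m
da_rev = 2*pi*rho*a^2/BC = 2*pi*3.437e-13*(6.9161e+06)^2/113.7 = 0.908492746 m per revolution
N = H/da_rev = 63822.0000 m / 0.908492746 m = 70250.4233 revolutions
P = 2*pi*sqrt(a^3/mu) = 5724.0460 s
lifetime = N*P = 70250.4233 * 5724.0460 = 4.0211666e+08 s = 4654.1280 days
years = 4654.1280 / 365.25 = 12.7423 years

12.7423 years


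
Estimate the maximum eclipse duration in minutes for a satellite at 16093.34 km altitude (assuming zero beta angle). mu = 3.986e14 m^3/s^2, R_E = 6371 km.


r = 22464.3400 km
T = 558.4708 min
Eclipse fraction = arcsin(R_E/r)/pi = arcsin(6371.0000/22464.3400)/pi
= arcsin(0.283605)/pi = 0.09153046
Eclipse duration = 0.09153046 * 558.4708 = 51.1171 min

51.1171 minutes


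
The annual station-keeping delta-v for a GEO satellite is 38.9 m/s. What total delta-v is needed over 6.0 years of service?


dV = rate * years = 38.9 * 6.0
dV = 233.4000 m/s

233.4000 m/s


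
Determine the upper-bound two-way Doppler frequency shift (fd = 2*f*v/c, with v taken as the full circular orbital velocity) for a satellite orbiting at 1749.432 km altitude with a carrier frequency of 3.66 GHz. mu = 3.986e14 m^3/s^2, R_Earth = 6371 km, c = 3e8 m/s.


r = 8.120432e+06 m
v = sqrt(mu/r) = 7006.1443 m/s (worst-case radial velocity)
f = 3.66 GHz = 3.66e+09 Hz
fd = 2*f*v/c = 2*3.66e+09*7006.1443/3.0e+08
fd = 170949.9218 Hz

170949.9218 Hz


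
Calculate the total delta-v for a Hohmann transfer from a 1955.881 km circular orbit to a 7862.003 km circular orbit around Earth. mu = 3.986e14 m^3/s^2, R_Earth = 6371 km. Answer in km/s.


r1 = 8326.8810 km = 8.326881e+06 m
r2 = 14233.0030 km = 1.4233003e+07 m
dv1 = sqrt(mu/r1)*(sqrt(2*r2/(r1+r2)) - 1) = 853.0650 m/s
dv2 = sqrt(mu/r2)*(1 - sqrt(2*r1/(r1+r2))) = 745.1828 m/s
total dv = |dv1| + |dv2| = 853.0650 + 745.1828 = 1598.2479 m/s = 1.5982 km/s

1.5982 km/s


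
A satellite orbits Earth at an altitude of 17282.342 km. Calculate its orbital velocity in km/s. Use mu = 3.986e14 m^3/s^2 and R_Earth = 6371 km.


r = R_E + alt = 6371.0 + 17282.342 = 23653.3420 km = 2.3653342e+07 m
v = sqrt(mu/r) = sqrt(3.986e14 / 2.3653342e+07) = 4105.0872 m/s = 4.1051 km/s

4.1051 km/s


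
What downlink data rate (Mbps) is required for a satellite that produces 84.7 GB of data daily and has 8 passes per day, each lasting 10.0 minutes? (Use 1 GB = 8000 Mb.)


total contact time = 8 * 10.0 * 60 = 4800.0000 s
data = 84.7 GB = 677600.0000 Mb
rate = 677600.0000 / 4800.0000 = 141.1667 Mbps

141.1667 Mbps


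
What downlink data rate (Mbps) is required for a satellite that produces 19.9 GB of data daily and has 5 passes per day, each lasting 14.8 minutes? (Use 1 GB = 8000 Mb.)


total contact time = 5 * 14.8 * 60 = 4440.0000 s
data = 19.9 GB = 159200.0000 Mb
rate = 159200.0000 / 4440.0000 = 35.8559 Mbps

35.8559 Mbps


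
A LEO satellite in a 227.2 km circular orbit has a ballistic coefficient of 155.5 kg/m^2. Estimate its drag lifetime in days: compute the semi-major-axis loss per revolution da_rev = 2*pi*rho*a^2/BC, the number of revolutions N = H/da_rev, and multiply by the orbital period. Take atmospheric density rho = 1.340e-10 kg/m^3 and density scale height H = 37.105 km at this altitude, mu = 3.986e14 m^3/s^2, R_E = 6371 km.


a = R_E + alt = 6598.2000 km = 6.5982e+06 m
da_rev = 2*pi*rho*a^2/BC = 2*pi*1.340e-10*(6.5982e+06)^2/155.5 = 235.724772 m per revolution
N = H/da_rev = 37105.0000 m / 235.724772 m = 157.4081 revolutions
P = 2*pi*sqrt(a^3/mu) = 5333.9561 s
lifetime = N*P = 157.4081 * 5333.9561 = 839608.1508 s = 9.7177 days

9.7177 days


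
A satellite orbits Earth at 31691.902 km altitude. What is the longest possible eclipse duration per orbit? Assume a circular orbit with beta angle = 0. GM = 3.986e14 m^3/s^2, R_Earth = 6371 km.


r = 38062.9020 km
T = 1231.7223 min
Eclipse fraction = arcsin(R_E/r)/pi = arcsin(6371.0000/38062.9020)/pi
= arcsin(0.1673808)/pi = 0.05353094
Eclipse duration = 0.05353094 * 1231.7223 = 65.9353 min

65.9353 minutes


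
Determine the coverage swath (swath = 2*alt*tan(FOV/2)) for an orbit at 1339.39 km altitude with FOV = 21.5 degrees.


FOV = 21.5 deg = 0.3752458 rad
swath = 2 * alt * tan(FOV/2) = 2 * 1339.39 * tan(0.1876229)
swath = 2 * 1339.39 * 0.1898559
swath = 508.5823 km

508.5823 km


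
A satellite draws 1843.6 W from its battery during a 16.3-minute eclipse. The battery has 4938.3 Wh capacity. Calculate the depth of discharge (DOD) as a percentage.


E_used = P * t / 60 = 1843.6 * 16.3 / 60 = 500.8447 Wh
DOD = E_used / E_total * 100 = 500.8447 / 4938.3 * 100
DOD = 10.1420 %

10.1420 %


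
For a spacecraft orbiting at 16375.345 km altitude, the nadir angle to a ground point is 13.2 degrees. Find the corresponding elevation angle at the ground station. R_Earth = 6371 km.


r = R_E + alt = 22746.3450 km
Law of sines in the satellite / Earth-center / ground-point triangle:
  sin(nadir)/R_E = sin(90 + el)/r  =>  cos(el) = (r/R_E)*sin(nadir)
cos(el) = (22746.3450 / 6371.0000) * sin(13.2 deg) = 0.8152798
el = arccos(0.8152798) = 35.3850 deg
(Earth-central angle = 90 - nadir - el = 41.4150 deg)

35.3850 degrees


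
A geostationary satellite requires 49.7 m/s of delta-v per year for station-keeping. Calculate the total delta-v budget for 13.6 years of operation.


dV = rate * years = 49.7 * 13.6
dV = 675.9200 m/s

675.9200 m/s


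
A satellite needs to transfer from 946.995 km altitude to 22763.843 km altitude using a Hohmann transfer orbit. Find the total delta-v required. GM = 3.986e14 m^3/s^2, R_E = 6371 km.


r1 = 7317.9950 km = 7.317995e+06 m
r2 = 29134.8430 km = 2.9134843e+07 m
dv1 = sqrt(mu/r1)*(sqrt(2*r2/(r1+r2)) - 1) = 1950.7257 m/s
dv2 = sqrt(mu/r2)*(1 - sqrt(2*r1/(r1+r2))) = 1355.0818 m/s
total dv = |dv1| + |dv2| = 1950.7257 + 1355.0818 = 3305.8075 m/s = 3.3058 km/s

3.3058 km/s


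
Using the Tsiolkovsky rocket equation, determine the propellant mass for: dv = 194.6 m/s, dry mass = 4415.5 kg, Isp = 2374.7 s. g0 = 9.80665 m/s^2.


ve = Isp * g0 = 2374.7 * 9.80665 = 23287.851755 m/s
mass ratio = exp(dv/ve) = exp(194.6/23287.851755) = 1.00839130
m_prop = m_dry * (mr - 1) = 4415.5 * (1.00839130 - 1)
m_prop = 37.0518 kg

37.0518 kg


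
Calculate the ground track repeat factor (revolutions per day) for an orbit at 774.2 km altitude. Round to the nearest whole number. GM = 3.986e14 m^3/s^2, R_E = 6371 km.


r = 7.1452e+06 m
T = 2*pi*sqrt(r^3/mu) = 6010.8073 s = 100.1801 min
revs/day = 1440 / 100.1801 = 14.3741
Rounded: 14 revolutions per day

14 revolutions per day


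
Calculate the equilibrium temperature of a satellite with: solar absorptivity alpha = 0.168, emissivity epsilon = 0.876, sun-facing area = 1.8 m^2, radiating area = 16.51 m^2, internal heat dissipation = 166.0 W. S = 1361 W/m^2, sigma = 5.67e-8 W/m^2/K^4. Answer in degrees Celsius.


Numerator = alpha*S*A_sun + Q_int = 0.168*1361*1.8 + 166.0 = 577.5664 W
Denominator = eps*sigma*A_rad = 0.876*5.67e-8*16.51 = 8.2003849e-07 W/K^4
T^4 = 7.0431621e+08 K^4
T = 162.9078 K = -110.2422 C

-110.2422 degrees Celsius


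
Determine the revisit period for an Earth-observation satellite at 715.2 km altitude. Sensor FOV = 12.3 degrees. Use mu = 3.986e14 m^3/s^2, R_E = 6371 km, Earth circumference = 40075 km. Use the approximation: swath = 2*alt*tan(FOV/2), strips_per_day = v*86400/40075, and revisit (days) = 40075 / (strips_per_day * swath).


swath = 2*715.2*tan(0.1073377) = 154.1283 km
v = sqrt(mu/r) = 7500.0118 m/s = 7.5000 km/s
strips/day = v*86400/40075 = 7.5000*86400/40075 = 16.1697
coverage/day = strips * swath = 16.1697 * 154.1283 = 2492.2094 km
revisit = 40075 / 2492.2094 = 16.0801 days

16.0801 days


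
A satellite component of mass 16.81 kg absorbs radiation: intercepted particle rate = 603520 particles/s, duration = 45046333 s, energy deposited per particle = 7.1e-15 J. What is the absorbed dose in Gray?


Total energy deposited = rate * time * E_per
  = 603520 * 45046333 * 7.1e-15 = 0.1930232 J
Dose = E_total / mass = 0.1930232 / 16.81
Dose = 0.01148264 Gy

0.0115 Gy


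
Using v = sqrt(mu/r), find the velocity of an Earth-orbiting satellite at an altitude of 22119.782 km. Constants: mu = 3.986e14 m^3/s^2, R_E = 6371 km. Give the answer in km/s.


r = R_E + alt = 6371.0 + 22119.782 = 28490.7820 km = 2.8490782e+07 m
v = sqrt(mu/r) = sqrt(3.986e14 / 2.8490782e+07) = 3740.3863 m/s = 3.7404 km/s

3.7404 km/s


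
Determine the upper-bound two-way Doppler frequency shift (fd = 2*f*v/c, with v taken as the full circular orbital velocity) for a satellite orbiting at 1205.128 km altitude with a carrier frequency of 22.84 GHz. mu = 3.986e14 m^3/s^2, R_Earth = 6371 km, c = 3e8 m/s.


r = 7.576128e+06 m
v = sqrt(mu/r) = 7253.4562 m/s (worst-case radial velocity)
f = 22.84 GHz = 2.284e+10 Hz
fd = 2*f*v/c = 2*2.284e+10*7253.4562/3.0e+08
fd = 1.1044596e+06 Hz

1.1045e+06 Hz


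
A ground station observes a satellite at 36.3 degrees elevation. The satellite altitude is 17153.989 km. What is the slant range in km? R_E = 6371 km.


h = 17153.989 km, el = 36.3 deg
d = -R_E*sin(el) + sqrt((R_E*sin(el))^2 + 2*R_E*h + h^2)
d = -6371.0000*sin(0.6335545) + sqrt((6371.0000*0.5920132)^2 + 2*6371.0000*17153.989 + 17153.989^2)
d = 19186.0999 km

19186.0999 km


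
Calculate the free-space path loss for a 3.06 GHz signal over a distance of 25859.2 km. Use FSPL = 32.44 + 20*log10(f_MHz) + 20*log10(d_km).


f = 3.06 GHz = 3060.0000 MHz
d = 25859.2 km
FSPL = 32.44 + 20*log10(3060.0000) + 20*log10(25859.2)
FSPL = 32.44 + 69.7144 + 88.2523
FSPL = 190.4067 dB

190.4067 dB


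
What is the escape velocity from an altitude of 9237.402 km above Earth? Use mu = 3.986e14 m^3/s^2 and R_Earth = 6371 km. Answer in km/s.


r = 6371.0 + 9237.402 = 15608.4020 km = 1.5608402e+07 m
v_esc = sqrt(2*mu/r) = sqrt(2*3.986e14 / 1.5608402e+07)
v_esc = 7146.6814 m/s = 7.1467 km/s

7.1467 km/s


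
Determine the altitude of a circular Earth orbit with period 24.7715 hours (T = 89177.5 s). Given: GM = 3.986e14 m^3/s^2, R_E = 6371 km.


T = 89177.5 s
r = (mu*T^2/(4*pi^2))^(1/3) = (3.986e14 * 89177.5^2 / (4*pi^2))^(1/3)
r = 4.314158e+07 m = 43141.5802 km
alt = r - R_E = 43141.5802 - 6371 = 36770.5802 km

36770.5802 km


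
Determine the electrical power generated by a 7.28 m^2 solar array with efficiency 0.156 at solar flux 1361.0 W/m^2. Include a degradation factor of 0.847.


P = area * eta * S * degradation
P = 7.28 * 0.156 * 1361.0 * 0.847
P = 1309.1744 W

1309.1744 W


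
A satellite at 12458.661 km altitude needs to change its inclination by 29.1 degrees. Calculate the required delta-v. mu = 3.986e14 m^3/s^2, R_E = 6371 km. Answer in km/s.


r = 18829.6610 km = 1.8829661e+07 m
V = sqrt(mu/r) = 4600.9488 m/s
di = 29.1 deg = 0.5078908 rad
dV = 2*V*sin(di/2) = 2*4600.9488*sin(0.2539454)
dV = 2311.7447 m/s = 2.3117 km/s

2.3117 km/s


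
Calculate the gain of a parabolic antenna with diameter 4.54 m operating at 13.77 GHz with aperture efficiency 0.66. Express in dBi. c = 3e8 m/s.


lambda = c/f = 3e8 / 1.377e+10 = 0.02178649 m
G = eta*(pi*D/lambda)^2 = 0.66*(pi*4.54/0.02178649)^2
G = 282866.0056 (linear)
G = 10*log10(282866.0056) = 54.5158 dBi

54.5158 dBi


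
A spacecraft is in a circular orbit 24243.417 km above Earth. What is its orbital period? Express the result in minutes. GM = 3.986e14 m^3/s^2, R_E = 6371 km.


r = 30614.4170 km = 3.0614417e+07 m
T = 2*pi*sqrt(r^3/mu) = 2*pi*sqrt(2.8693134e+22 / 3.986e14)
T = 53308.9602 s = 888.4827 min

888.4827 minutes


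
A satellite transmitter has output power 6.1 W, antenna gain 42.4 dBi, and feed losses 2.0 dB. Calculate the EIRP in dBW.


Pt = 6.1 W = 7.8533 dBW
EIRP = Pt_dBW + Gt - losses = 7.8533 + 42.4 - 2.0 = 48.2533 dBW

48.2533 dBW


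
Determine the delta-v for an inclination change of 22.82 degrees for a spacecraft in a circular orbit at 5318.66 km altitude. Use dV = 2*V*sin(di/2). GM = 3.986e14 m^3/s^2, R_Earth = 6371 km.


r = 11689.6600 km = 1.168966e+07 m
V = sqrt(mu/r) = 5839.3930 m/s
di = 22.82 deg = 0.3982841 rad
dV = 2*V*sin(di/2) = 2*5839.3930*sin(0.1991421)
dV = 2310.3959 m/s = 2.3104 km/s

2.3104 km/s


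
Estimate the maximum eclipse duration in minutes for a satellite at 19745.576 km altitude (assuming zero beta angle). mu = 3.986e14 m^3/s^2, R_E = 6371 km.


r = 26116.5760 km
T = 700.0585 min
Eclipse fraction = arcsin(R_E/r)/pi = arcsin(6371.0000/26116.5760)/pi
= arcsin(0.2439447)/pi = 0.07844154
Eclipse duration = 0.07844154 * 700.0585 = 54.9137 min

54.9137 minutes


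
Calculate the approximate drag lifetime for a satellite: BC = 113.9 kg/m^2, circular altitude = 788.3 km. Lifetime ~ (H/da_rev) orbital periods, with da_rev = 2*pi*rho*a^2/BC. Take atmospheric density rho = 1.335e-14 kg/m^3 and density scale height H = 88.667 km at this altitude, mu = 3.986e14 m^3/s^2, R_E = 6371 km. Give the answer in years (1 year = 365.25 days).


a = R_E + alt = 7159.3000 km = 7.1593e+06 m
da_rev = 2*pi*rho*a^2/BC = 2*pi*1.335e-14*(7.1593e+06)^2/113.9 = 0.0377466603 m per revolution
N = H/da_rev = 88667.0000 m / 0.0377466603 m = 2.3490025e+06 revolutions
P = 2*pi*sqrt(a^3/mu) = 6028.6082 s
lifetime = N*P = 2.3490025e+06 * 6028.6082 = 1.4161216e+10 s = 163902.9622 days
years = 163902.9622 / 365.25 = 448.7419 years

448.7419 years


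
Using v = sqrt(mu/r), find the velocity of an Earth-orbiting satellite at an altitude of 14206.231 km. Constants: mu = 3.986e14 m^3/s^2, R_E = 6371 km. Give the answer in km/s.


r = R_E + alt = 6371.0 + 14206.231 = 20577.2310 km = 2.0577231e+07 m
v = sqrt(mu/r) = sqrt(3.986e14 / 2.0577231e+07) = 4401.2413 m/s = 4.4012 km/s

4.4012 km/s


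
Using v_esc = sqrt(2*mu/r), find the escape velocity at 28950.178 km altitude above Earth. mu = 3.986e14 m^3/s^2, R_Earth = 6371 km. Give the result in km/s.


r = 6371.0 + 28950.178 = 35321.1780 km = 3.5321178e+07 m
v_esc = sqrt(2*mu/r) = sqrt(2*3.986e14 / 3.5321178e+07)
v_esc = 4750.7924 m/s = 4.7508 km/s

4.7508 km/s


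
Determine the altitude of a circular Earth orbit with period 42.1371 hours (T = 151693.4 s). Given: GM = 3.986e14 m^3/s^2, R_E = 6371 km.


T = 151693.4 s
r = (mu*T^2/(4*pi^2))^(1/3) = (3.986e14 * 151693.4^2 / (4*pi^2))^(1/3)
r = 6.1475723e+07 m = 61475.7227 km
alt = r - R_E = 61475.7227 - 6371 = 55104.7227 km

55104.7227 km


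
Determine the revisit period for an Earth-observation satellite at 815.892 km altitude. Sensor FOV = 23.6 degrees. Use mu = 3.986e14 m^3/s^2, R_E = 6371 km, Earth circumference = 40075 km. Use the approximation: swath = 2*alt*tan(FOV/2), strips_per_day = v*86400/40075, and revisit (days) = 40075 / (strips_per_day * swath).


swath = 2*815.892*tan(0.2059489) = 340.8974 km
v = sqrt(mu/r) = 7447.2869 m/s = 7.4473 km/s
strips/day = v*86400/40075 = 7.4473*86400/40075 = 16.0560
coverage/day = strips * swath = 16.0560 * 340.8974 = 5473.4611 km
revisit = 40075 / 5473.4611 = 7.3217 days

7.3217 days


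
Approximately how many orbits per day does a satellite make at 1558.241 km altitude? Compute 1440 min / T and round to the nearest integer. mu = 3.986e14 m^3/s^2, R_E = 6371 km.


r = 7.929241e+06 m
T = 2*pi*sqrt(r^3/mu) = 7026.8171 s = 117.1136 min
revs/day = 1440 / 117.1136 = 12.2958
Rounded: 12 revolutions per day

12 revolutions per day


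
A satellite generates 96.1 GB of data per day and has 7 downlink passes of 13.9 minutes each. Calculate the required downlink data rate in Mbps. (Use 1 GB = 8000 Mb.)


total contact time = 7 * 13.9 * 60 = 5838.0000 s
data = 96.1 GB = 768800.0000 Mb
rate = 768800.0000 / 5838.0000 = 131.6889 Mbps

131.6889 Mbps


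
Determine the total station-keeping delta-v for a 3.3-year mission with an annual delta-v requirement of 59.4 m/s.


dV = rate * years = 59.4 * 3.3
dV = 196.0200 m/s

196.0200 m/s


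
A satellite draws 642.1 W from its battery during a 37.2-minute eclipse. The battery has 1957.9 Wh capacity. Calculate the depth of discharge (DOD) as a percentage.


E_used = P * t / 60 = 642.1 * 37.2 / 60 = 398.1020 Wh
DOD = E_used / E_total * 100 = 398.1020 / 1957.9 * 100
DOD = 20.3331 %

20.3331 %


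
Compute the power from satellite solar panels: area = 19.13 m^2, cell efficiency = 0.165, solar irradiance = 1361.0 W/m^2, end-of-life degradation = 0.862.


P = area * eta * S * degradation
P = 19.13 * 0.165 * 1361.0 * 0.862
P = 3703.0903 W

3703.0903 W


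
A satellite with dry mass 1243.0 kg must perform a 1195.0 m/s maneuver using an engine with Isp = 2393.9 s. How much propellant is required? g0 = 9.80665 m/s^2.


ve = Isp * g0 = 2393.9 * 9.80665 = 23476.139435 m/s
mass ratio = exp(dv/ve) = exp(1195.0/23476.139435) = 1.05222056
m_prop = m_dry * (mr - 1) = 1243.0 * (1.05222056 - 1)
m_prop = 64.9102 kg

64.9102 kg


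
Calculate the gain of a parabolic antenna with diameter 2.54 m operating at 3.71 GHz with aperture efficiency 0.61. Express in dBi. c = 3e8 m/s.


lambda = c/f = 3e8 / 3.71e+09 = 0.08086253 m
G = eta*(pi*D/lambda)^2 = 0.61*(pi*2.54/0.08086253)^2
G = 5940.2172 (linear)
G = 10*log10(5940.2172) = 37.7380 dBi

37.7380 dBi


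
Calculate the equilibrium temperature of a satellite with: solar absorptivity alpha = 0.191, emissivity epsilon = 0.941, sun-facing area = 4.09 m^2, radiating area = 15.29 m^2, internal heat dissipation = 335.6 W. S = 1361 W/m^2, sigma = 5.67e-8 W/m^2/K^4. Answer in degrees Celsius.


Numerator = alpha*S*A_sun + Q_int = 0.191*1361*4.09 + 335.6 = 1398.7996 W
Denominator = eps*sigma*A_rad = 0.941*5.67e-8*15.29 = 8.1579336e-07 W/K^4
T^4 = 1.7146494e+09 K^4
T = 203.4904 K = -69.6596 C

-69.6596 degrees Celsius


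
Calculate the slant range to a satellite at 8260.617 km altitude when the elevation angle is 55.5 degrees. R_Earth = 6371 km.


h = 8260.617 km, el = 55.5 deg
d = -R_E*sin(el) + sqrt((R_E*sin(el))^2 + 2*R_E*h + h^2)
d = -6371.0000*sin(0.9686577) + sqrt((6371.0000*0.8241262)^2 + 2*6371.0000*8260.617 + 8260.617^2)
d = 8929.1397 km

8929.1397 km


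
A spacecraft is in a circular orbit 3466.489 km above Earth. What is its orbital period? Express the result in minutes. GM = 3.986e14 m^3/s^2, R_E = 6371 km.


r = 9837.4890 km = 9.837489e+06 m
T = 2*pi*sqrt(r^3/mu) = 2*pi*sqrt(9.520347e+20 / 3.986e14)
T = 9710.4110 s = 161.8402 min

161.8402 minutes


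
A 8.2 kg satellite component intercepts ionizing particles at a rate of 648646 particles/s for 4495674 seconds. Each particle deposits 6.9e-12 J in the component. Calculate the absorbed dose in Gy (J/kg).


Total energy deposited = rate * time * E_per
  = 648646 * 4495674 * 6.9e-12 = 20.1211 J
Dose = E_total / mass = 20.1211 / 8.2
Dose = 2.4538 Gy

2.4538 Gy


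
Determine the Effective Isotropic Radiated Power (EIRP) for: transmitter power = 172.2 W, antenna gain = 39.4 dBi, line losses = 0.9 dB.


Pt = 172.2 W = 22.3603 dBW
EIRP = Pt_dBW + Gt - losses = 22.3603 + 39.4 - 0.9 = 60.8603 dBW

60.8603 dBW


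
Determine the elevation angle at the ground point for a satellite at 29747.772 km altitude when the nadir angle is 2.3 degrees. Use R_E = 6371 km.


r = R_E + alt = 36118.7720 km
Law of sines in the satellite / Earth-center / ground-point triangle:
  sin(nadir)/R_E = sin(90 + el)/r  =>  cos(el) = (r/R_E)*sin(nadir)
cos(el) = (36118.7720 / 6371.0000) * sin(2.3 deg) = 0.227517
el = arccos(0.227517) = 76.8491 deg
(Earth-central angle = 90 - nadir - el = 10.8509 deg)

76.8491 degrees


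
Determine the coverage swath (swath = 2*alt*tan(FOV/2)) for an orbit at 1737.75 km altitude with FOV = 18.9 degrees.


FOV = 18.9 deg = 0.3298672 rad
swath = 2 * alt * tan(FOV/2) = 2 * 1737.75 * tan(0.1649336)
swath = 2 * 1737.75 * 0.1664456
swath = 578.4818 km

578.4818 km


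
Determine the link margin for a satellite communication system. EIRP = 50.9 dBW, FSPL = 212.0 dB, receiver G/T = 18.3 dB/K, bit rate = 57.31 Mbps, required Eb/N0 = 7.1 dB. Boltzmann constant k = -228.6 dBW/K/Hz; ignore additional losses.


C/N0 = EIRP - FSPL + G/T - k = 50.9 - 212.0 + 18.3 - (-228.6)
C/N0 = 85.8000 dB-Hz
R_b = 57.31 Mbps = 5.731e+07 bps -> 10*log10(R_b) = 77.5823 dB-Hz
Eb/N0 = C/N0 - 10*log10(R_b) = 85.8000 - 77.5823 = 8.2177 dB
Margin = Eb/N0 - Eb/N0_req = 8.2177 - 7.1 = 1.1177 dB (link closes)

1.1177 dB


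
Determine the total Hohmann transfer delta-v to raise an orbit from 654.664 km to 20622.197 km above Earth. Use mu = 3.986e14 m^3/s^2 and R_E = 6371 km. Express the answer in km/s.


r1 = 7025.6640 km = 7.025664e+06 m
r2 = 26993.1970 km = 2.6993197e+07 m
dv1 = sqrt(mu/r1)*(sqrt(2*r2/(r1+r2)) - 1) = 1956.4573 m/s
dv2 = sqrt(mu/r2)*(1 - sqrt(2*r1/(r1+r2))) = 1373.0665 m/s
total dv = |dv1| + |dv2| = 1956.4573 + 1373.0665 = 3329.5238 m/s = 3.3295 km/s

3.3295 km/s


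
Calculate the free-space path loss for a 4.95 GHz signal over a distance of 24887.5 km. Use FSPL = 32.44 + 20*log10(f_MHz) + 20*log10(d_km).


f = 4.95 GHz = 4950.0000 MHz
d = 24887.5 km
FSPL = 32.44 + 20*log10(4950.0000) + 20*log10(24887.5)
FSPL = 32.44 + 73.8921 + 87.9196
FSPL = 194.2517 dB

194.2517 dB
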